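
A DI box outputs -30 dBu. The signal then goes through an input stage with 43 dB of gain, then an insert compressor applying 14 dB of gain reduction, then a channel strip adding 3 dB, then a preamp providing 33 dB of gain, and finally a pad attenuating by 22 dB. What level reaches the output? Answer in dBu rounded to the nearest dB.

+13 dBu

Gain stages sum in dB:
-30 + 43 − 14 + 3 + 33 − 22 = +13 dBu.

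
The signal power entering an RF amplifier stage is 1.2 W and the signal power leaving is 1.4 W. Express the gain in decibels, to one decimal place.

Power is a power quantity, so gain = 10·log₁₀(P_out/P_in).
10·log₁₀(1.4/1.2) = 10·log₁₀(1.167) = 0.7 dB.

0.7 dB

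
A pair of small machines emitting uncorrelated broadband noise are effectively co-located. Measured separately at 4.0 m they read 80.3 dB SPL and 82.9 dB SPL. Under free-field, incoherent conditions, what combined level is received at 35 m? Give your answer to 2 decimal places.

65.96 dB SPL

Combined at 4.0 m: 10·log₁₀(10^(80.3/10)+10^(82.9/10)) = 84.802 dB SPL.
Then apply −20·log₁₀(35/4.0) = -18.840 dB → 65.96 dB SPL.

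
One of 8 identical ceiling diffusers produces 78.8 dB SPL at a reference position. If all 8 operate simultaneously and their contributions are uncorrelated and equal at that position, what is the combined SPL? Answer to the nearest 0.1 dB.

87.8 dB SPL

8 equal incoherent sources raise the level by 10·log₁₀(8) = 9.03 dB.
L_total = 78.8 + 9.03 = 87.8 dB SPL.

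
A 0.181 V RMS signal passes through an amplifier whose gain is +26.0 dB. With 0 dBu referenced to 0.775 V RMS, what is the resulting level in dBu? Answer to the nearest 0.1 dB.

Input level: 20·log₁₀(0.181/0.775) = -12.63 dBu.
Output: -12.63 + 26.0 = +13.4 dBu.

+13.4 dBu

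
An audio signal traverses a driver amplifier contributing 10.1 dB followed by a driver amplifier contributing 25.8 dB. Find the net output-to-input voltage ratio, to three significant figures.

62.4

Net gain = 10.1 + 25.8 = 35.9 dB.
Voltage ratio = 10^(35.9/20) = 62.4.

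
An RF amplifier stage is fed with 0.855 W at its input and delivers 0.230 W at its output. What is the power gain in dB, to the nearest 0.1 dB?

Power is a power quantity, so gain = 10·log₁₀(P_out/P_in).
10·log₁₀(0.230/0.855) = 10·log₁₀(0.2690) = -5.7 dB.

-5.7 dB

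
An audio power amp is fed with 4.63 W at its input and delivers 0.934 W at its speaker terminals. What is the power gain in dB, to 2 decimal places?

For a power ratio, dB = 10·log₁₀(P₂/P₁).
10·log₁₀(0.934/4.63) = 10·log₁₀(0.2017) = -6.95 dB.

-6.95 dB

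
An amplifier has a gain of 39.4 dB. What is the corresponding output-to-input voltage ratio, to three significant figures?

Voltage ratio = 10^(dB/20).
10^(39.4/20) = 10^(1.970) = 93.3.

93.3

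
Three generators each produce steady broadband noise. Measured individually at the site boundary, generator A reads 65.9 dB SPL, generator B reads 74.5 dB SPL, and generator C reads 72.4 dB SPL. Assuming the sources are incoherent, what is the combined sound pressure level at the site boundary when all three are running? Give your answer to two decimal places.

76.94 dB SPL

Uncorrelated sources add in intensity (power), not in dB.
L_total = 10·log₁₀(10^(65.9/10) + 10^(74.5/10) + 10^(72.4/10)) = 10·log₁₀(49450000) = 76.94 dB SPL.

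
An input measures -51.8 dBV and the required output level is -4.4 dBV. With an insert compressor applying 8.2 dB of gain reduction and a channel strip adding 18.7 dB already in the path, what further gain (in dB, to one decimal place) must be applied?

36.9 dB

The required make-up gain is the shortfall in the dB sum.
G = -4.4 − (-51.8) + 8.2 − 18.7 = 36.9 dB.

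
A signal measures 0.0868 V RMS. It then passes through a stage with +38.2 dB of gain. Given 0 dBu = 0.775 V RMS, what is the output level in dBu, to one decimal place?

+19.2 dBu

Input level: 20·log₁₀(0.0868/0.775) = -19.02 dBu.
Output: -19.02 + 38.2 = +19.2 dBu.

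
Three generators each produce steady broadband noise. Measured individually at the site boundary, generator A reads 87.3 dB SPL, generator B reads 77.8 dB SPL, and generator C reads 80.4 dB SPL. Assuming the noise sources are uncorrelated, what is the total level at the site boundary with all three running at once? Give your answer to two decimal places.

Uncorrelated sources add in intensity (power), not in dB.
L_total = 10·log₁₀(10^(87.3/10) + 10^(77.8/10) + 10^(80.4/10)) = 10·log₁₀(706900000) = 88.49 dB SPL.

88.49 dB SPL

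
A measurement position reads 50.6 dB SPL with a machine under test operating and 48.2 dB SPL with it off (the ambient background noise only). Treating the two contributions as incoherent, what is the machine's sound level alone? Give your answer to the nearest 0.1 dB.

46.9 dB SPL

Background correction is a power subtraction:
L_src = 10·log₁₀(10^(50.6/10) − 10^(48.2/10)) = 10·log₁₀(48750) = 46.9 dB SPL.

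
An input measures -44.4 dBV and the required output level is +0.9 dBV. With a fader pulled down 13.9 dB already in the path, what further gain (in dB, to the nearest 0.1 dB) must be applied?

The required make-up gain is the shortfall in the dB sum.
G = +0.9 − (-44.4) + 13.9 = 59.2 dB.

59.2 dB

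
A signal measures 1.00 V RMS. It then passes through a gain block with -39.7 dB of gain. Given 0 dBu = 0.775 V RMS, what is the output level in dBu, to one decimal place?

Input level: 20·log₁₀(1.00/0.775) = 2.21 dBu.
Output: 2.21 − 39.7 = -37.5 dBu.

-37.5 dBu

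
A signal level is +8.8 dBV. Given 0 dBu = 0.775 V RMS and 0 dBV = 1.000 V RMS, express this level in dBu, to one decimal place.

+11.0 dBu

The offset between the scales is 20·log₁₀(0.775/1.000) = −2.214 dB.
So dBu = +8.8 + 2.214 = +11.0 dBu.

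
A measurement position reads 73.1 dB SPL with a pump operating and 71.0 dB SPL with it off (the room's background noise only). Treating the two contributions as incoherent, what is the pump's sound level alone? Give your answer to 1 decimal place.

68.9 dB SPL

Background correction is a power subtraction:
L_src = 10·log₁₀(10^(73.1/10) − 10^(71.0/10)) = 10·log₁₀(7828000) = 68.9 dB SPL.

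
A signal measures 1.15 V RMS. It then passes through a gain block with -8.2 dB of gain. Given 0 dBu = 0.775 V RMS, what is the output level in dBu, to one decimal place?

Input level: 20·log₁₀(1.15/0.775) = 3.43 dBu.
Output: 3.43 − 8.2 = -4.8 dBu.

-4.8 dBu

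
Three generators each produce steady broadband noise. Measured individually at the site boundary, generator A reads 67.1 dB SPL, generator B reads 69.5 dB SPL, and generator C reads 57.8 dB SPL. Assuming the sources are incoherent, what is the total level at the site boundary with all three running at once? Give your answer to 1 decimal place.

Incoherent sources sum as intensities:
L_total = 10·log₁₀(10^(67.1/10) + 10^(69.5/10) + 10^(57.8/10)) = 10·log₁₀(14640000) = 71.7 dB SPL.

71.7 dB SPL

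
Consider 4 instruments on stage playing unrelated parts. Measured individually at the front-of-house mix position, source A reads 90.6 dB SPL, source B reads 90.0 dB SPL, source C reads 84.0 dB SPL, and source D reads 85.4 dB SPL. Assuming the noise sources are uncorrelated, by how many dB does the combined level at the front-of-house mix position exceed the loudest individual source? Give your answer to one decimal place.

3.8 dB

Uncorrelated sources add in intensity (power), not in dB.
L_total = 10·log₁₀(10^(90.6/10) + 10^(90.0/10) + 10^(84.0/10) + 10^(85.4/10)) = 94.39 dB SPL.
Excess over the loudest (90.6 dB): 94.39 − 90.6 = 3.8 dB.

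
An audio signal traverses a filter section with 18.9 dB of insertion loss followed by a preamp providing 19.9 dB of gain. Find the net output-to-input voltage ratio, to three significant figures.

1.12

Net gain = (−18.9) + 19.9 = 1.0 dB.
Voltage ratio = 10^(1.0/20) = 1.12.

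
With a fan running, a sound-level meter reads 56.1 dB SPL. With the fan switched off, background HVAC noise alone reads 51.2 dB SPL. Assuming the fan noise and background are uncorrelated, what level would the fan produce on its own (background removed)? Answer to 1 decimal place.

54.4 dB SPL

Background correction is a power subtraction:
L_src = 10·log₁₀(10^(56.1/10) − 10^(51.2/10)) = 10·log₁₀(275600) = 54.4 dB SPL.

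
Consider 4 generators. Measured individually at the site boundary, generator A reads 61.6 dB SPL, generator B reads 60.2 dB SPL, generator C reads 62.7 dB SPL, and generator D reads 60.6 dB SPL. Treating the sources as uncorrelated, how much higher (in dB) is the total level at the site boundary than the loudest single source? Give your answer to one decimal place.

4.7 dB

Uncorrelated sources add in intensity (power), not in dB.
L_total = 10·log₁₀(10^(61.6/10) + 10^(60.2/10) + 10^(62.7/10) + 10^(60.6/10)) = 67.41 dB SPL.
Excess over the loudest (62.7 dB): 67.41 − 62.7 = 4.7 dB.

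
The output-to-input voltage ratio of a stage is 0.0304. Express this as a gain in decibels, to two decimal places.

For a voltage ratio, dB = 20·log₁₀(V₂/V₁).
20·log₁₀(0.0304) = -30.34 dB.

-30.34 dB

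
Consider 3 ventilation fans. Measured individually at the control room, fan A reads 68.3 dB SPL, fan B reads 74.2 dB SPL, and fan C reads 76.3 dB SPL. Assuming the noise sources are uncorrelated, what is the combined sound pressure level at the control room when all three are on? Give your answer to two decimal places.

78.79 dB SPL

Add the sources as powers (linear), then convert back to dB:
L_total = 10·log₁₀(10^(68.3/10) + 10^(74.2/10) + 10^(76.3/10)) = 10·log₁₀(75720000) = 78.79 dB SPL.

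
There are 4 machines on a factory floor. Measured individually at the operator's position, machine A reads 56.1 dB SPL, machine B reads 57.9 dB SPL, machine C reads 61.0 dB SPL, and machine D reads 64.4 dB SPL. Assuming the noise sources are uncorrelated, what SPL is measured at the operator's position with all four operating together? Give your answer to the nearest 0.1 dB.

67.0 dB SPL

Add the sources as powers (linear), then convert back to dB:
L_total = 10·log₁₀(10^(56.1/10) + 10^(57.9/10) + 10^(61.0/10) + 10^(64.4/10)) = 10·log₁₀(5037000) = 67.0 dB SPL.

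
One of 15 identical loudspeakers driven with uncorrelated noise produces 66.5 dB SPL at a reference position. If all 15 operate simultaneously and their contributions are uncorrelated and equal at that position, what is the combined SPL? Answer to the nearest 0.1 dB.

15 equal incoherent sources raise the level by 10·log₁₀(15) = 11.76 dB.
L_total = 66.5 + 11.76 = 78.3 dB SPL.

78.3 dB SPL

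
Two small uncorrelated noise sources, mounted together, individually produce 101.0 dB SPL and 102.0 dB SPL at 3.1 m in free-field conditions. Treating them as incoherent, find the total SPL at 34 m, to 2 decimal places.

83.74 dB SPL

Combined at 3.1 m: 10·log₁₀(10^(101.0/10)+10^(102.0/10)) = 104.539 dB SPL.
Then apply −20·log₁₀(34/3.1) = -20.802 dB → 83.74 dB SPL.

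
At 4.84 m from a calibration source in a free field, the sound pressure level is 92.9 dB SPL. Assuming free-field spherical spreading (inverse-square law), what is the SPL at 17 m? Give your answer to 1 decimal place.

82.0 dB SPL

Inverse-square spreading gives ΔL = −20·log₁₀(d₂/d₁).
ΔL = −20·log₁₀(17/4.84) = -10.91 dB, so L₂ = 92.9 + (-10.91) = 82.0 dB SPL.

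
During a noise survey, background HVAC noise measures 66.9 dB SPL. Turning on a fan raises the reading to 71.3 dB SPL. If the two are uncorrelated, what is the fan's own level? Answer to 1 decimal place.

Background correction is a power subtraction:
L_src = 10·log₁₀(10^(71.3/10) − 10^(66.9/10)) = 10·log₁₀(8592000) = 69.3 dB SPL.

69.3 dB SPL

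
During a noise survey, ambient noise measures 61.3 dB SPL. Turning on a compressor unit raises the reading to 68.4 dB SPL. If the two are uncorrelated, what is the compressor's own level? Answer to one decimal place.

67.5 dB SPL

Background correction is a power subtraction:
L_src = 10·log₁₀(10^(68.4/10) − 10^(61.3/10)) = 10·log₁₀(5569000) = 67.5 dB SPL.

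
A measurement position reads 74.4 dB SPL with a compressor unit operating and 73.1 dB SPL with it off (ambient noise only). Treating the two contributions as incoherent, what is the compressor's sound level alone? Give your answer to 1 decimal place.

Background correction is a power subtraction:
L_src = 10·log₁₀(10^(74.4/10) − 10^(73.1/10)) = 10·log₁₀(7125000) = 68.5 dB SPL.

68.5 dB SPL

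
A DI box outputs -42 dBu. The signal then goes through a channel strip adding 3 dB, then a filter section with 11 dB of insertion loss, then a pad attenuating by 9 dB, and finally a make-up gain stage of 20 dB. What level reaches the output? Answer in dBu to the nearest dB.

-39 dBu

In dB, series stages simply add:
-42 + 3 − 11 − 9 + 20 = -39 dBu.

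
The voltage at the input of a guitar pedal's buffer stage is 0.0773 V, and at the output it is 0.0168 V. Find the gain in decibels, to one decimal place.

For a voltage ratio, dB = 20·log₁₀(V₂/V₁).
20·log₁₀(0.0168/0.0773) = 20·log₁₀(0.2173) = -13.3 dB.

-13.3 dB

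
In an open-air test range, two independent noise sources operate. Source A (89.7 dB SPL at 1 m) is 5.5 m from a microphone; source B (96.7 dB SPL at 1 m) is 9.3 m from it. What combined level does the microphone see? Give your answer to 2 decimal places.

79.29 dB SPL

At the listener: L_A = 89.7 − 20·log₁₀(5.5) = 74.893 dB; L_B = 96.7 − 20·log₁₀(9.3) = 77.330 dB.
Combined: 10·log₁₀(10^(74.893/10)+10^(77.330/10)) = 79.29 dB SPL.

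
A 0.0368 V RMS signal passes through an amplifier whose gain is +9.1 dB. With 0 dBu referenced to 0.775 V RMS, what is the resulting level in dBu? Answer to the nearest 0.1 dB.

-17.4 dBu

Input level: 20·log₁₀(0.0368/0.775) = -26.47 dBu.
Output: -26.47 + 9.1 = -17.4 dBu.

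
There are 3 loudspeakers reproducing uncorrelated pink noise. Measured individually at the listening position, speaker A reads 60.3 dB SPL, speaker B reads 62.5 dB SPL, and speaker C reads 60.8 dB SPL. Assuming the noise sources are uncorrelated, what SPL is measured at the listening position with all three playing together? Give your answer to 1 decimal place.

66.1 dB SPL

Incoherent sources sum as intensities:
L_total = 10·log₁₀(10^(60.3/10) + 10^(62.5/10) + 10^(60.8/10)) = 10·log₁₀(4052000) = 66.1 dB SPL.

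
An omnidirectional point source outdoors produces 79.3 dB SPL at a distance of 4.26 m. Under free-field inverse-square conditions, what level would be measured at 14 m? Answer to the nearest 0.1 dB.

Free-field point source: level drops by 20·log₁₀ of the distance ratio.
ΔL = −20·log₁₀(14/4.26) = -10.33 dB, so L₂ = 79.3 + (-10.33) = 69.0 dB SPL.

69.0 dB SPL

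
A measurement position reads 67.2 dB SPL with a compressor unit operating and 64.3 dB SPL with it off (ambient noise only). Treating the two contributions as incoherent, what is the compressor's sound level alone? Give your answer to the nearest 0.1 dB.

Background correction is a power subtraction:
L_src = 10·log₁₀(10^(67.2/10) − 10^(64.3/10)) = 10·log₁₀(2557000) = 64.1 dB SPL.

64.1 dB SPL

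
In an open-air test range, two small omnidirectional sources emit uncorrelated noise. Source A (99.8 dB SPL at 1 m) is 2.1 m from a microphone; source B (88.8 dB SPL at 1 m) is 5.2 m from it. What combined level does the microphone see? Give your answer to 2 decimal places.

93.41 dB SPL

At the listener: L_A = 99.8 − 20·log₁₀(2.1) = 93.356 dB; L_B = 88.8 − 20·log₁₀(5.2) = 74.480 dB.
Combined: 10·log₁₀(10^(93.356/10)+10^(74.480/10)) = 93.41 dB SPL.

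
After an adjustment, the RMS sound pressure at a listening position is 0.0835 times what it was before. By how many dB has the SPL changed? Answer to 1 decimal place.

Sound pressure is an amplitude quantity: ΔL = 20·log₁₀(p₂/p₁).
20·log₁₀(0.0835) = -21.6 dB.

-21.6 dB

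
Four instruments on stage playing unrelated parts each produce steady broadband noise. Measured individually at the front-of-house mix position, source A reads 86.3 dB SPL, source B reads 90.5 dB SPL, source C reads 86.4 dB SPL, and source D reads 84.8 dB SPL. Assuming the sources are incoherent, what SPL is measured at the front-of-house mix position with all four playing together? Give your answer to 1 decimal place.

93.6 dB SPL

Uncorrelated sources add in intensity (power), not in dB.
L_total = 10·log₁₀(10^(86.3/10) + 10^(90.5/10) + 10^(86.4/10) + 10^(84.8/10)) = 10·log₁₀(2287000000) = 93.6 dB SPL.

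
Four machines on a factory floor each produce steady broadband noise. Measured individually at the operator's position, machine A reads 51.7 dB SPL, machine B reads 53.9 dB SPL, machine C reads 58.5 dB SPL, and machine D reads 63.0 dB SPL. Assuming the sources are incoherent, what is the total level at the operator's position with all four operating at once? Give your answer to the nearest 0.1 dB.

Uncorrelated sources add in intensity (power), not in dB.
L_total = 10·log₁₀(10^(51.7/10) + 10^(53.9/10) + 10^(58.5/10) + 10^(63.0/10)) = 10·log₁₀(3097000) = 64.9 dB SPL.

64.9 dB SPL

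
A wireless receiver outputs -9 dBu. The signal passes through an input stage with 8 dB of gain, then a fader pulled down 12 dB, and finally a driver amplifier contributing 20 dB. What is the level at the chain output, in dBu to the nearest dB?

+7 dBu

Gain stages sum in dB:
-9 + 8 − 12 + 20 = +7 dBu.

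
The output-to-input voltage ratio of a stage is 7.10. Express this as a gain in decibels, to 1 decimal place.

17.0 dB

Voltage ratio → dB uses the 20·log₁₀ form:
20·log₁₀(7.10) = 17.0 dB.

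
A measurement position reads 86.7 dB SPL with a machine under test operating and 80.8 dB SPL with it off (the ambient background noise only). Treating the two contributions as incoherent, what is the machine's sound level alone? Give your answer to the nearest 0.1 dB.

Background correction is a power subtraction:
L_src = 10·log₁₀(10^(86.7/10) − 10^(80.8/10)) = 10·log₁₀(347500000) = 85.4 dB SPL.

85.4 dB SPL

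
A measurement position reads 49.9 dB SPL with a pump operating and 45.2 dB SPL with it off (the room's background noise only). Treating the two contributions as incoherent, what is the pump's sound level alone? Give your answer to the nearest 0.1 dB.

Remove the background by subtracting linear intensities:
L_src = 10·log₁₀(10^(49.9/10) − 10^(45.2/10)) = 10·log₁₀(64610) = 48.1 dB SPL.

48.1 dB SPL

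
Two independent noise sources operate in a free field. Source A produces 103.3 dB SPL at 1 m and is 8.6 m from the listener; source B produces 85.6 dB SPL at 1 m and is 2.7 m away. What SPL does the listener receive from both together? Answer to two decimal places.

85.30 dB SPL

At the listener: L_A = 103.3 − 20·log₁₀(8.6) = 84.610 dB; L_B = 85.6 − 20·log₁₀(2.7) = 76.973 dB.
Combined: 10·log₁₀(10^(84.610/10)+10^(76.973/10)) = 85.30 dB SPL.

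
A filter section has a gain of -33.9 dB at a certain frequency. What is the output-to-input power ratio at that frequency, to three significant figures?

Power ratio = 10^(dB/10).
10^(-33.9/10) = 10^(-3.390) = 0.000407.

0.000407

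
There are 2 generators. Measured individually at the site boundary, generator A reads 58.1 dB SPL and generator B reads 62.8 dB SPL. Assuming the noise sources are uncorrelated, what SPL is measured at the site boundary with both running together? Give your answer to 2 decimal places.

64.07 dB SPL

Add the sources as powers (linear), then convert back to dB:
L_total = 10·log₁₀(10^(58.1/10) + 10^(62.8/10)) = 10·log₁₀(2551000) = 64.07 dB SPL.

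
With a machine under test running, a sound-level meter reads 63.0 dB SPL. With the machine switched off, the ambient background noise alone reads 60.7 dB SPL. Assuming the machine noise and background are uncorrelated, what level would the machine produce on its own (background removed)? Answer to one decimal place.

Remove the background by subtracting linear intensities:
L_src = 10·log₁₀(10^(63.0/10) − 10^(60.7/10)) = 10·log₁₀(820400) = 59.1 dB SPL.

59.1 dB SPL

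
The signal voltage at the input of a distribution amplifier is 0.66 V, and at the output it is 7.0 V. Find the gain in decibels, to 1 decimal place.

For a voltage ratio, dB = 20·log₁₀(V₂/V₁).
20·log₁₀(7.0/0.66) = 20·log₁₀(10.61) = 20.5 dB.

20.5 dB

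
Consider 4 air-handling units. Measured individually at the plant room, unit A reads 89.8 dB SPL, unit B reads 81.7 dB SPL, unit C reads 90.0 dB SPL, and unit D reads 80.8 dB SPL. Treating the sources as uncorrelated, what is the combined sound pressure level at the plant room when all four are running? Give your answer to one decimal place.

93.5 dB SPL

Incoherent sources sum as intensities:
L_total = 10·log₁₀(10^(89.8/10) + 10^(81.7/10) + 10^(90.0/10) + 10^(80.8/10)) = 10·log₁₀(2223000000) = 93.5 dB SPL.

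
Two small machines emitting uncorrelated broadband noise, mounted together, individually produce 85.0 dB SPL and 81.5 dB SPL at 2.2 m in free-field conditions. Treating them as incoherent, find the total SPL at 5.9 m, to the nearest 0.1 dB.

78.0 dB SPL

Combined at 2.2 m: 10·log₁₀(10^(85.0/10)+10^(81.5/10)) = 86.60 dB SPL.
Then apply −20·log₁₀(5.9/2.2) = -8.57 dB → 78.0 dB SPL.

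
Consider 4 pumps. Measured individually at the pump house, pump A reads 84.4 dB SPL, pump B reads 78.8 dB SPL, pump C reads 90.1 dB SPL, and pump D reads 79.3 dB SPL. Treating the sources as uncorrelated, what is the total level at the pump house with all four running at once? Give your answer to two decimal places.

91.64 dB SPL

Uncorrelated sources add in intensity (power), not in dB.
L_total = 10·log₁₀(10^(84.4/10) + 10^(78.8/10) + 10^(90.1/10) + 10^(79.3/10)) = 10·log₁₀(1460000000) = 91.64 dB SPL.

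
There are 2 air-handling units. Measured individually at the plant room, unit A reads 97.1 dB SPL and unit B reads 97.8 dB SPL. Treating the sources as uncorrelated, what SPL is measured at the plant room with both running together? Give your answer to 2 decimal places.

Incoherent sources sum as intensities:
L_total = 10·log₁₀(10^(97.1/10) + 10^(97.8/10)) = 10·log₁₀(11154000000) = 100.47 dB SPL.

100.47 dB SPL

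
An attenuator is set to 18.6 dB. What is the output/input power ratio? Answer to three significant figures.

Power ratio = 10^(dB/10).
10^(-18.6/10) = 10^(-1.860) = 0.0138.

0.0138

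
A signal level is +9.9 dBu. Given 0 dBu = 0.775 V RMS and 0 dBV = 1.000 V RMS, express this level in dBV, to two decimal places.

+7.69 dBV

The offset between the scales is 20·log₁₀(0.775/1.000) = −2.214 dB.
So dBV = +9.9 − 2.214 = +7.69 dBV.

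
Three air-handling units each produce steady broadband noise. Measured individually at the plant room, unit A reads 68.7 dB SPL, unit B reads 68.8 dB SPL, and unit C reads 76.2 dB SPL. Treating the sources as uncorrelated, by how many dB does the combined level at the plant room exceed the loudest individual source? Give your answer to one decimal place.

Incoherent sources sum as intensities:
L_total = 10·log₁₀(10^(68.7/10) + 10^(68.8/10) + 10^(76.2/10)) = 77.53 dB SPL.
Excess over the loudest (76.2 dB): 77.53 − 76.2 = 1.3 dB.

1.3 dB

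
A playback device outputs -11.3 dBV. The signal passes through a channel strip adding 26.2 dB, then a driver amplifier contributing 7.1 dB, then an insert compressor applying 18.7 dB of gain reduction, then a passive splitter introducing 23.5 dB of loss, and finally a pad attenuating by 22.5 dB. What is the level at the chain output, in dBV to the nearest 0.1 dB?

Gain stages sum in dB:
-11.3 + 26.2 + 7.1 − 18.7 − 23.5 − 22.5 = -42.7 dBV.

-42.7 dBV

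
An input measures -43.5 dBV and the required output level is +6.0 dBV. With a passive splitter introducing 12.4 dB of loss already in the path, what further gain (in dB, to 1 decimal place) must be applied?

The required make-up gain is the shortfall in the dB sum.
G = +6.0 − (-43.5) + 12.4 = 61.9 dB.

61.9 dB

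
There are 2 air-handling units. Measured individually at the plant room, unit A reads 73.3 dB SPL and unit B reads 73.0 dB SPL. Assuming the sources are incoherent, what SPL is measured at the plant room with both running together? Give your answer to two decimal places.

76.16 dB SPL

Add the sources as powers (linear), then convert back to dB:
L_total = 10·log₁₀(10^(73.3/10) + 10^(73.0/10)) = 10·log₁₀(41330000) = 76.16 dB SPL.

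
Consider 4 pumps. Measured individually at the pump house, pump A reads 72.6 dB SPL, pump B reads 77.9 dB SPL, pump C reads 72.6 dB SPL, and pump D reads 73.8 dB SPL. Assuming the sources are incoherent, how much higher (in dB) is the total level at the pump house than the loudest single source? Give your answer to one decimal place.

Uncorrelated sources add in intensity (power), not in dB.
L_total = 10·log₁₀(10^(72.6/10) + 10^(77.9/10) + 10^(72.6/10) + 10^(73.8/10)) = 80.87 dB SPL.
Excess over the loudest (77.9 dB): 80.87 − 77.9 = 3.0 dB.

3.0 dB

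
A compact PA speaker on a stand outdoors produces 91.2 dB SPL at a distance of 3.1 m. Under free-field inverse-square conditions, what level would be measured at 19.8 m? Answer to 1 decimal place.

75.1 dB SPL

Free-field point source: level drops by 20·log₁₀ of the distance ratio.
ΔL = −20·log₁₀(19.8/3.1) = -16.11 dB, so L₂ = 91.2 + (-16.11) = 75.1 dB SPL.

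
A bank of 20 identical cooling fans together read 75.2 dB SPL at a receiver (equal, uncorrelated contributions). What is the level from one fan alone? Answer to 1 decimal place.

62.2 dB SPL

20 equal incoherent sources add 10·log₁₀(20) = 13.01 dB over one source.
L_one = 75.2 − 13.01 = 62.2 dB SPL.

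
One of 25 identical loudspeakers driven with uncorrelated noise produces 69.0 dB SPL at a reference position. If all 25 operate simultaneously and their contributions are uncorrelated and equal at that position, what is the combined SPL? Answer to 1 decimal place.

25 equal incoherent sources raise the level by 10·log₁₀(25) = 13.98 dB.
L_total = 69.0 + 13.98 = 83.0 dB SPL.

83.0 dB SPL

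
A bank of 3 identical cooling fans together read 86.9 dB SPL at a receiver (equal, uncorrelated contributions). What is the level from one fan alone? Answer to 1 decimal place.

3 equal incoherent sources add 10·log₁₀(3) = 4.77 dB over one source.
L_one = 86.9 − 4.77 = 82.1 dB SPL.

82.1 dB SPL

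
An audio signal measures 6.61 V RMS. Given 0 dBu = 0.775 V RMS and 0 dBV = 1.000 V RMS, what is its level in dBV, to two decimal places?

dBV = 20·log₁₀(V / 1.000 V).
20·log₁₀(6.61/1.000) = +16.40 dBV.

+16.40 dBV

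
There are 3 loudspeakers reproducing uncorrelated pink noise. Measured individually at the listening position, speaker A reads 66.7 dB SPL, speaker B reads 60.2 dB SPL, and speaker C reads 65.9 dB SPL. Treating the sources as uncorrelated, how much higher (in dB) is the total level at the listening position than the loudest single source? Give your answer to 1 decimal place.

3.1 dB

Add the sources as powers (linear), then convert back to dB:
L_total = 10·log₁₀(10^(66.7/10) + 10^(60.2/10) + 10^(65.9/10)) = 69.83 dB SPL.
Excess over the loudest (66.7 dB): 69.83 − 66.7 = 3.1 dB.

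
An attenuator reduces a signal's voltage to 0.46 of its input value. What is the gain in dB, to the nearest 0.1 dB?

-6.7 dB

Voltage is an amplitude quantity, so gain = 20·log₁₀(V_out/V_in).
20·log₁₀(0.46) = -6.7 dB.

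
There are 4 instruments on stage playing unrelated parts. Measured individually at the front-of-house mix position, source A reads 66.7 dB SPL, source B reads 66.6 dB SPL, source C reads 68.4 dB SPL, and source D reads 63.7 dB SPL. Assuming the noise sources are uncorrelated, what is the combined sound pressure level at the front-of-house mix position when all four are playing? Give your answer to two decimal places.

72.67 dB SPL

Uncorrelated sources add in intensity (power), not in dB.
L_total = 10·log₁₀(10^(66.7/10) + 10^(66.6/10) + 10^(68.4/10) + 10^(63.7/10)) = 10·log₁₀(18510000) = 72.67 dB SPL.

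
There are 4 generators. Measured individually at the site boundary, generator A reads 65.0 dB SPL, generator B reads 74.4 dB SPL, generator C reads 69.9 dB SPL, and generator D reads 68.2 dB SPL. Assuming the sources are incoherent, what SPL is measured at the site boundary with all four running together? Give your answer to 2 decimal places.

Incoherent sources sum as intensities:
L_total = 10·log₁₀(10^(65.0/10) + 10^(74.4/10) + 10^(69.9/10) + 10^(68.2/10)) = 10·log₁₀(47080000) = 76.73 dB SPL.

76.73 dB SPL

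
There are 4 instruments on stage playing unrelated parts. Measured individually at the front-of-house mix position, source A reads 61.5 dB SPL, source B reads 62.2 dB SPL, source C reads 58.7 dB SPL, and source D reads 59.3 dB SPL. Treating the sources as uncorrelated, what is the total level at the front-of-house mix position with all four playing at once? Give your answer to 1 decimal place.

Incoherent sources sum as intensities:
L_total = 10·log₁₀(10^(61.5/10) + 10^(62.2/10) + 10^(58.7/10) + 10^(59.3/10)) = 10·log₁₀(4665000) = 66.7 dB SPL.

66.7 dB SPL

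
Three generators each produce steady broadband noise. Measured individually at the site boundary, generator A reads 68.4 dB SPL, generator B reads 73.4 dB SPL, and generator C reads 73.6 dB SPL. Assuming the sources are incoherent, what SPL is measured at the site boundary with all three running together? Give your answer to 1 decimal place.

77.1 dB SPL

Incoherent sources sum as intensities:
L_total = 10·log₁₀(10^(68.4/10) + 10^(73.4/10) + 10^(73.6/10)) = 10·log₁₀(51700000) = 77.1 dB SPL.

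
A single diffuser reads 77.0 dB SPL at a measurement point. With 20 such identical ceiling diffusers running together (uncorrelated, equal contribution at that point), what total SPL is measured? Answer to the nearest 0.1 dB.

20 equal incoherent sources raise the level by 10·log₁₀(20) = 13.01 dB.
L_total = 77.0 + 13.01 = 90.0 dB SPL.

90.0 dB SPL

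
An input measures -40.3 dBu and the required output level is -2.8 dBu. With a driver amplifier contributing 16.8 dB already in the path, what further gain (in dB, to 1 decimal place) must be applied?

20.7 dB

The required make-up gain is the shortfall in the dB sum.
G = -2.8 − (-40.3) − 16.8 = 20.7 dB.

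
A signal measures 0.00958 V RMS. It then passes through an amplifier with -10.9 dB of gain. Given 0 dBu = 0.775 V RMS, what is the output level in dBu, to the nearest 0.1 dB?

-49.1 dBu

Input level: 20·log₁₀(0.00958/0.775) = -38.16 dBu.
Output: -38.16 − 10.9 = -49.1 dBu.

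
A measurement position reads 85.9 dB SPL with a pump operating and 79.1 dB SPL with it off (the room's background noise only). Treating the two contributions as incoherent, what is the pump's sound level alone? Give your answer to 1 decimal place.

Remove the background by subtracting linear intensities:
L_src = 10·log₁₀(10^(85.9/10) − 10^(79.1/10)) = 10·log₁₀(307800000) = 84.9 dB SPL.

84.9 dB SPL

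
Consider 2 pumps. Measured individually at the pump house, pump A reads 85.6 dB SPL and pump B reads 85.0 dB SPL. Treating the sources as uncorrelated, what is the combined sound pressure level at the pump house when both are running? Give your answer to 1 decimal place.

88.3 dB SPL

Add the sources as powers (linear), then convert back to dB:
L_total = 10·log₁₀(10^(85.6/10) + 10^(85.0/10)) = 10·log₁₀(679300000) = 88.3 dB SPL.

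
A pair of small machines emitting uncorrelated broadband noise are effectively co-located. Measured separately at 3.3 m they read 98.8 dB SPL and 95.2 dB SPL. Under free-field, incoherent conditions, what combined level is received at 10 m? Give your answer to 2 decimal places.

Combined at 3.3 m: 10·log₁₀(10^(98.8/10)+10^(95.2/10)) = 100.373 dB SPL.
Then apply −20·log₁₀(10/3.3) = -9.630 dB → 90.74 dB SPL.

90.74 dB SPL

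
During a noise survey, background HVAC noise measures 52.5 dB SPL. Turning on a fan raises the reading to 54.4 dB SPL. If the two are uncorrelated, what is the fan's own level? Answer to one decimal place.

49.9 dB SPL

Background correction is a power subtraction:
L_src = 10·log₁₀(10^(54.4/10) − 10^(52.5/10)) = 10·log₁₀(97590) = 49.9 dB SPL.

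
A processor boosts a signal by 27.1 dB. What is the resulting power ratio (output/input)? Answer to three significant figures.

513

Power ratio = 10^(dB/10).
10^(27.1/10) = 10^(2.710) = 513.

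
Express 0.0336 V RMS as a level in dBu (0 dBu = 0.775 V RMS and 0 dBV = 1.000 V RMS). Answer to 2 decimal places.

-27.26 dBu

dBu = 20·log₁₀(V / 0.775 V).
20·log₁₀(0.0336/0.775) = -27.26 dBu.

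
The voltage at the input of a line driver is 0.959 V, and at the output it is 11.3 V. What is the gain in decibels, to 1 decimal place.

21.4 dB

Voltage is an amplitude quantity, so gain = 20·log₁₀(V_out/V_in).
20·log₁₀(11.3/0.959) = 20·log₁₀(11.78) = 21.4 dB.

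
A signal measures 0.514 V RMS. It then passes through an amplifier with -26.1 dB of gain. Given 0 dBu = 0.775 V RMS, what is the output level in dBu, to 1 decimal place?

-29.7 dBu

Input level: 20·log₁₀(0.514/0.775) = -3.57 dBu.
Output: -3.57 − 26.1 = -29.7 dBu.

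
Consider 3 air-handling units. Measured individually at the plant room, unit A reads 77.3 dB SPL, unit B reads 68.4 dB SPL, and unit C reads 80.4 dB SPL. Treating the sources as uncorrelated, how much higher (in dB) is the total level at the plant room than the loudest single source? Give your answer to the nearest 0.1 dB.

Add the sources as powers (linear), then convert back to dB:
L_total = 10·log₁₀(10^(77.3/10) + 10^(68.4/10) + 10^(80.4/10)) = 82.31 dB SPL.
Excess over the loudest (80.4 dB): 82.31 − 80.4 = 1.9 dB.

1.9 dB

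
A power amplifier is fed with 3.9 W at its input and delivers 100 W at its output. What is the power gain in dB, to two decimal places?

Power is a power quantity, so gain = 10·log₁₀(P_out/P_in).
10·log₁₀(100/3.9) = 10·log₁₀(25.64) = 14.09 dB.

14.09 dB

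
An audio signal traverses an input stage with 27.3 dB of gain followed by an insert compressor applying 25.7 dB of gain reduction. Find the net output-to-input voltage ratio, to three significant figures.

1.20

Net gain = 27.3 + (−25.7) = 1.6 dB.
Voltage ratio = 10^(1.6/20) = 1.20.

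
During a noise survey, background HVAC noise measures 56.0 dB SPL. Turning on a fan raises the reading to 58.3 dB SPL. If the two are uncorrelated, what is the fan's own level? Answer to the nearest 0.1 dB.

Subtract intensities: L_src = 10·log₁₀(10^(L_total/10) − 10^(L_bg/10)).
L_src = 10·log₁₀(10^(58.3/10) − 10^(56.0/10)) = 10·log₁₀(278000) = 54.4 dB SPL.

54.4 dB SPL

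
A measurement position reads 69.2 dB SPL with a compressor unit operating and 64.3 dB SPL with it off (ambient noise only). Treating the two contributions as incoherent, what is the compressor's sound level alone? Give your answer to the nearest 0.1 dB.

Remove the background by subtracting linear intensities:
L_src = 10·log₁₀(10^(69.2/10) − 10^(64.3/10)) = 10·log₁₀(5626000) = 67.5 dB SPL.

67.5 dB SPL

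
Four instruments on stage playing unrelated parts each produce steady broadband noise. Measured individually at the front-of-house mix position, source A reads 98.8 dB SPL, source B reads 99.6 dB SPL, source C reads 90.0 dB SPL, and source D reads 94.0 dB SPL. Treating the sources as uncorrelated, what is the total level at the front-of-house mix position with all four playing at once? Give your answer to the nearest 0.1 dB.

103.1 dB SPL

Add the sources as powers (linear), then convert back to dB:
L_total = 10·log₁₀(10^(98.8/10) + 10^(99.6/10) + 10^(90.0/10) + 10^(94.0/10)) = 10·log₁₀(20218000000) = 103.1 dB SPL.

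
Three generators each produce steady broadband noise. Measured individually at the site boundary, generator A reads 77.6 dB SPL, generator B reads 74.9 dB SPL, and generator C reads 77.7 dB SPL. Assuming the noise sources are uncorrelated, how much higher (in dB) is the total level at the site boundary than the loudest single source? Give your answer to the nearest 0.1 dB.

4.0 dB

Add the sources as powers (linear), then convert back to dB:
L_total = 10·log₁₀(10^(77.6/10) + 10^(74.9/10) + 10^(77.7/10)) = 81.68 dB SPL.
Excess over the loudest (77.7 dB): 81.68 − 77.7 = 4.0 dB.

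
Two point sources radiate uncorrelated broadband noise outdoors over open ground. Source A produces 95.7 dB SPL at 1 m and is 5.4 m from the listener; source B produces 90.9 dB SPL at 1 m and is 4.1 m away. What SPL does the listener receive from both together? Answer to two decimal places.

83.02 dB SPL

At the listener: L_A = 95.7 − 20·log₁₀(5.4) = 81.052 dB; L_B = 90.9 − 20·log₁₀(4.1) = 78.644 dB.
Combined: 10·log₁₀(10^(81.052/10)+10^(78.644/10)) = 83.02 dB SPL.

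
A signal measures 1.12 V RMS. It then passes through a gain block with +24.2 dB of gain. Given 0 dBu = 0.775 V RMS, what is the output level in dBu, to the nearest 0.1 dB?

Input level: 20·log₁₀(1.12/0.775) = 3.20 dBu.
Output: 3.20 + 24.2 = +27.4 dBu.

+27.4 dBu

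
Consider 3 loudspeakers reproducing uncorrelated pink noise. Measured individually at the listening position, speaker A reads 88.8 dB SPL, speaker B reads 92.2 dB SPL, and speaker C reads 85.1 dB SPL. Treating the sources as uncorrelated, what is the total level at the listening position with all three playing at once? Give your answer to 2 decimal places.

Uncorrelated sources add in intensity (power), not in dB.
L_total = 10·log₁₀(10^(88.8/10) + 10^(92.2/10) + 10^(85.1/10)) = 10·log₁₀(2742000000) = 94.38 dB SPL.

94.38 dB SPL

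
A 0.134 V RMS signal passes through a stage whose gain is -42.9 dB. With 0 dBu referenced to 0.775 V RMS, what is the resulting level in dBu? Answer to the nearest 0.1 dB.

Input level: 20·log₁₀(0.134/0.775) = -15.24 dBu.
Output: -15.24 − 42.9 = -58.1 dBu.

-58.1 dBu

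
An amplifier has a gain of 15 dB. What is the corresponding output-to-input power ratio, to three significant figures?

31.6

Power ratio = 10^(dB/10).
10^(15/10) = 10^(1.500) = 31.6.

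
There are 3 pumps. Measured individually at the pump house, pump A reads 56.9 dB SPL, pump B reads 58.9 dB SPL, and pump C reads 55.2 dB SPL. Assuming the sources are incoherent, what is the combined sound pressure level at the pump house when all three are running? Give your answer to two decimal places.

62.03 dB SPL

Incoherent sources sum as intensities:
L_total = 10·log₁₀(10^(56.9/10) + 10^(58.9/10) + 10^(55.2/10)) = 10·log₁₀(1597000) = 62.03 dB SPL.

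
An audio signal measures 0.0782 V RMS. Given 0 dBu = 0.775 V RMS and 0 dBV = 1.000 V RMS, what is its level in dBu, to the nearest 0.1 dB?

-19.9 dBu

dBu = 20·log₁₀(V / 0.775 V).
20·log₁₀(0.0782/0.775) = -19.9 dBu.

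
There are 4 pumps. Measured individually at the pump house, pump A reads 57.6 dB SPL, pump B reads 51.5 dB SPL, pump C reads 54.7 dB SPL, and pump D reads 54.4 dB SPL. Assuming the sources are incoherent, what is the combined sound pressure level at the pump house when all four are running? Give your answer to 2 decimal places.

61.10 dB SPL

Uncorrelated sources add in intensity (power), not in dB.
L_total = 10·log₁₀(10^(57.6/10) + 10^(51.5/10) + 10^(54.7/10) + 10^(54.4/10)) = 10·log₁₀(1287000) = 61.10 dB SPL.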